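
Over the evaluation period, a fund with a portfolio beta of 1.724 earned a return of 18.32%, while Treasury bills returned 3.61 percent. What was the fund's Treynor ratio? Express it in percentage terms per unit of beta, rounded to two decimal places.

8.53%

Treynor = (R_P − R_f) / β_P = (18.32% − 3.61%) / 1.7240 = 14.71% / 1.7240 = 8.53%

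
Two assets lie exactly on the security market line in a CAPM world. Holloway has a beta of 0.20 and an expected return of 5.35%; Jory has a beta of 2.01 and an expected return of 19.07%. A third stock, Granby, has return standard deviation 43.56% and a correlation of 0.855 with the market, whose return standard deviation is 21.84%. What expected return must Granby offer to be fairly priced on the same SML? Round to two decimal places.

MRP = (19.07% − 5.35%) / (2.01 − 0.20) = 7.5801%
R_f = 5.35% − 0.20 × 7.5801% = 3.8340%
β_Granby = ρ·σ_i/σ_m = 0.855 × 43.56 / 21.84 = 1.7053
E(R_Granby) = R_f + β × MRP = 3.8340% + 1.7053 × 7.5801% = 16.76%

16.76%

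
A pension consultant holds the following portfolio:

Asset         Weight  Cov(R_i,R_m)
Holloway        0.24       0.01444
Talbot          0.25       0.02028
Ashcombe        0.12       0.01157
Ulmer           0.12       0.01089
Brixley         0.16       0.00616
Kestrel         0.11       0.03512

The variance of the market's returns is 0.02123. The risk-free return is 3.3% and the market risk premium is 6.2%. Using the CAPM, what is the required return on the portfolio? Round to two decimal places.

8.00%

β_Holloway = 0.01444 / 0.02123 = 0.6802
β_Talbot = 0.02028 / 0.02123 = 0.9553
β_Ashcombe = 0.01157 / 0.02123 = 0.5450
β_Ulmer = 0.01089 / 0.02123 = 0.5130
β_Brixley = 0.00616 / 0.02123 = 0.2902
β_Kestrel = 0.03512 / 0.02123 = 1.6543
β_P = Σ w_i β_i = 0.24×0.6802 + 0.25×0.9553 + 0.12×0.5450 + 0.12×0.5130 + 0.16×0.2902 + 0.11×1.6543 = 0.7574
E(R_P) = R_f + β_P × MRP = 3.3% + 0.7574 × 6.2% = 8.00%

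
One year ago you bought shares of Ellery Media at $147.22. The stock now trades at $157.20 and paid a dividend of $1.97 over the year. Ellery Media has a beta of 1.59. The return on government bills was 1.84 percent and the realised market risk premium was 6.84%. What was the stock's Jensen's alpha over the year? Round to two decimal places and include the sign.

Realised HPR = (P1 + D1 − P0) / P0 = (157.20 + 1.97 − 147.22) / 147.22 = 11.95 / 147.22 = 8.1171%
CAPM required = R_f + β·MRP = 1.84% + 1.59 × 6.84% = 12.7156%
α = realised − required = 8.1171% − 12.7156% = -4.60%

-4.60%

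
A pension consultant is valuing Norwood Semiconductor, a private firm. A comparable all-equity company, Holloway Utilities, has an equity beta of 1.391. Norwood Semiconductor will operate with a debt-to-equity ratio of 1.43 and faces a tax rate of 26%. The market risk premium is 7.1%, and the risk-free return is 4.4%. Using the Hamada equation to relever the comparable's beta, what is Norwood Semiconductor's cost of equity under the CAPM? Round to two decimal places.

β_L = β_U × [1 + (1 − t)(D/E)] = 1.391 × [1 + (1 − 0.26) × 1.43]
    = 1.391 × [1 + 0.74 × 1.43] = 1.391 × 2.0582 = 2.8630
E(R) = R_f + β_L × MRP = 4.4% + 2.8630 × 7.1% = 24.73%

24.73%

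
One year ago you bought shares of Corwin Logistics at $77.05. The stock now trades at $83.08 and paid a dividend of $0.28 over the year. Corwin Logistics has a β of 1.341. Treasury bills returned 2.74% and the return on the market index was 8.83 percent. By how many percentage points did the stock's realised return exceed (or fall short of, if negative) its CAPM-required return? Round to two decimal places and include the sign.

Realised HPR = (P1 + D1 − P0) / P0 = (83.08 + 0.28 − 77.05) / 77.05 = 6.31 / 77.05 = 8.1895%
MRP = 8.83% − 2.74% = 6.09%
CAPM required = R_f + β·MRP = 2.74% + 1.341 × 6.09% = 10.90669%
α = realised − required = 8.1895% − 10.90669% = -2.72%

-2.72%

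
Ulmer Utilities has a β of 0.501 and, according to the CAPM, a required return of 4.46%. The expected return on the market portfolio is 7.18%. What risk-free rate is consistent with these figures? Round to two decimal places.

E(R) = R_f + β(E(R_m) − R_f) = R_f(1 − β) + β·E(R_m)
4.46% = R_f × (1 − 0.501) + 0.501 × 7.18%
4.46% = R_f × 0.499 + 3.59718%
R_f = (4.46% − 3.59718%) / 0.499 = 1.73%

1.73%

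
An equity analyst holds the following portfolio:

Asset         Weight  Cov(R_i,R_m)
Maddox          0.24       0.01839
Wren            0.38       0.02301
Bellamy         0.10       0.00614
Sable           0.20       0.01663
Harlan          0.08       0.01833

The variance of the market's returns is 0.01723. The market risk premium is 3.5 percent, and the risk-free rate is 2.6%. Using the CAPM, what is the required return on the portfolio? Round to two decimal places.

β_Maddox = 0.01839 / 0.01723 = 1.0673
β_Wren = 0.02301 / 0.01723 = 1.3355
β_Bellamy = 0.00614 / 0.01723 = 0.3564
β_Sable = 0.01663 / 0.01723 = 0.9652
β_Harlan = 0.01833 / 0.01723 = 1.0638
β_P = Σ w_i β_i = 0.24×1.0673 + 0.38×1.3355 + 0.10×0.3564 + 0.20×0.9652 + 0.08×1.0638 = 1.0774
E(R_P) = R_f + β_P × MRP = 2.6% + 1.0774 × 3.5% = 6.37%

6.37%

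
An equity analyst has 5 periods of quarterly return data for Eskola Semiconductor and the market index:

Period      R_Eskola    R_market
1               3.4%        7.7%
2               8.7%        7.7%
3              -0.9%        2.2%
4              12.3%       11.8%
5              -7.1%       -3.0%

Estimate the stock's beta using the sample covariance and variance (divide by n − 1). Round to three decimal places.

Mean R_i = (3.4 + 8.7 − 0.9 + 12.3 − 7.1) / 5 = 3.2800%
Mean R_m = (7.7 + 7.7 + 2.2 + 11.8 − 3.0) / 5 = 5.2800%
Σ(R_i − R̄_i)(R_m − R̄_m) = 171.0380  ⇒  Cov = 171.0380 / 4 = 42.7595
Σ(R_m − R̄_m)² = 132.2680  ⇒  Var(R_m) = 132.2680 / 4 = 33.0670
β = Cov / Var(R_m) = 42.7595 / 33.0670 = 1.2931

1.293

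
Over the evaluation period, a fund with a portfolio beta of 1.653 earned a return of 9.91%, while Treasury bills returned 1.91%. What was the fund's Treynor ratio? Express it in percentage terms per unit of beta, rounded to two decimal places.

4.84%

Treynor = (R_P − R_f) / β_P = (9.91% − 1.91%) / 1.6530 = 8.00% / 1.6530 = 4.84%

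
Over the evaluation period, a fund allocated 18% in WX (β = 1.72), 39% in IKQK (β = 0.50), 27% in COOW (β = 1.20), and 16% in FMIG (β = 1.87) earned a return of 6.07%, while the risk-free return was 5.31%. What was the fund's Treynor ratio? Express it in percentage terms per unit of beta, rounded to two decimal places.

0.67%

β_P = 0.18×1.72 + 0.39×0.50 + 0.27×1.20 + 0.16×1.87 = 1.1278
Treynor = (R_P − R_f) / β_P = (6.07% − 5.31%) / 1.1278 = 0.76% / 1.1278 = 0.67%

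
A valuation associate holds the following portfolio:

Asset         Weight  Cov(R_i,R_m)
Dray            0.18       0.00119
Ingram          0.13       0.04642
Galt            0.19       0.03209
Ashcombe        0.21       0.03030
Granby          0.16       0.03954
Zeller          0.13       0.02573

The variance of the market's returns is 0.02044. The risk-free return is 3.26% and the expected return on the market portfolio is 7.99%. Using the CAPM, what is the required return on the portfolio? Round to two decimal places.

9.83%

β_Dray = 0.00119 / 0.02044 = 0.0582
β_Ingram = 0.04642 / 0.02044 = 2.2710
β_Galt = 0.03209 / 0.02044 = 1.5700
β_Ashcombe = 0.03030 / 0.02044 = 1.4824
β_Granby = 0.03954 / 0.02044 = 1.9344
β_Zeller = 0.02573 / 0.02044 = 1.2588
β_P = Σ w_i β_i = 0.18×0.0582 + 0.13×2.2710 + 0.19×1.5700 + 0.21×1.4824 + 0.16×1.9344 + 0.13×1.2588 = 1.3885
MRP = 7.99% − 3.26% = 4.73%
E(R_P) = R_f + β_P × MRP = 3.26% + 1.3885 × 4.73% = 9.83%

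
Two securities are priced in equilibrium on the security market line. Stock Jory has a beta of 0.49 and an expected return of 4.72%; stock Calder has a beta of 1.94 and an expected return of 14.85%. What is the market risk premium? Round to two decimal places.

6.99%

Both satisfy E(R) = R_f + β·MRP, so the slope of the SML is
MRP = (14.85% − 4.72%) / (1.94 − 0.49) = 10.13% / 1.45 = 6.9862%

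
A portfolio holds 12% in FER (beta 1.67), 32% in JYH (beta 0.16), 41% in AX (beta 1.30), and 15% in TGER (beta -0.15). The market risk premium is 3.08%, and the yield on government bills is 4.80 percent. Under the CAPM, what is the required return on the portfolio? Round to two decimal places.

7.15%

β_P = Σ w_i β_i = 0.12×1.67 + 0.32×0.16 + 0.41×1.30 + 0.15×-0.15 = 0.7621
E(R_P) = R_f + β_P × MRP = 4.80% + 0.7621 × 3.08% = 7.15%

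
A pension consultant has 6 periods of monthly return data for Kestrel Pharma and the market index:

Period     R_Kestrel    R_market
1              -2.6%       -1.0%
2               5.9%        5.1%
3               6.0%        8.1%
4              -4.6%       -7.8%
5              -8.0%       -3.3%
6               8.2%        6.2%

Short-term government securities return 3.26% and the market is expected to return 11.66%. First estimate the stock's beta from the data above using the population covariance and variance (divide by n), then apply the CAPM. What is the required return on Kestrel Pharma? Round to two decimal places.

11.42%

Mean R_i = (-2.6 + 5.9 + 6.0 − 4.6 − 8.0 + 8.2) / 6 = 0.8167%
Mean R_m = (-1.0 + 5.1 + 8.1 − 7.8 − 3.3 + 6.2) / 6 = 1.2167%
Σ(R_i − R̄_i)(R_m − R̄_m) = 188.4483  ⇒  Cov = 188.4483 / 6 = 31.4081
Σ(R_m − R̄_m)² = 193.9083  ⇒  Var(R_m) = 193.9083 / 6 = 32.3181
β = Cov / Var(R_m) = 31.4081 / 32.3181 = 0.9718
MRP = 11.66% − 3.26% = 8.40%
E(R) = R_f + β × MRP = 3.26% + 0.9718 × 8.40% = 11.42%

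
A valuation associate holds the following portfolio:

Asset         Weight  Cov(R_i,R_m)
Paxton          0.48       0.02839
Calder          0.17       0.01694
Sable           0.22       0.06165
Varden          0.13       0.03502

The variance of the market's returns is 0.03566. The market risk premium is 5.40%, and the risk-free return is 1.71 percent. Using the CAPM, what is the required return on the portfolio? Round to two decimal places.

β_Paxton = 0.02839 / 0.03566 = 0.7961
β_Calder = 0.01694 / 0.03566 = 0.4750
β_Sable = 0.06165 / 0.03566 = 1.7288
β_Varden = 0.03502 / 0.03566 = 0.9821
β_P = Σ w_i β_i = 0.48×0.7961 + 0.17×0.4750 + 0.22×1.7288 + 0.13×0.9821 = 0.9709
E(R_P) = R_f + β_P × MRP = 1.71% + 0.9709 × 5.40% = 6.95%

6.95%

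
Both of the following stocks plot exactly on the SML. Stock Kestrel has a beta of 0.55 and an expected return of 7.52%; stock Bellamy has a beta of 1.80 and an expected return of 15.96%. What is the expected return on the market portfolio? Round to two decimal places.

Both satisfy E(R) = R_f + β·MRP, so the slope of the SML is
MRP = (15.96% − 7.52%) / (1.80 − 0.55) = 8.44% / 1.25 = 6.7520%
R_f = E(R_Kestrel) − β_Kestrel·MRP = 7.52% − 0.55 × 6.7520% = 3.8064%
E(R_m) = R_f + MRP = 3.8064% + 6.7520% = 10.56%

10.56%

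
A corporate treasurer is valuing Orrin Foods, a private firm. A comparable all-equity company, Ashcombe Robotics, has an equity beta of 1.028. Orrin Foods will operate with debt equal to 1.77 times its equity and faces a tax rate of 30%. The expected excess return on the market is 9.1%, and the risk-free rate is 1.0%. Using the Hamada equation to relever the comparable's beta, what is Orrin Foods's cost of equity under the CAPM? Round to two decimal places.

β_L = β_U × [1 + (1 − t)(D/E)] = 1.028 × [1 + (1 − 0.30) × 1.77]
    = 1.028 × [1 + 0.70 × 1.77] = 1.028 × 2.2390 = 2.3017
E(R) = R_f + β_L × MRP = 1.0% + 2.3017 × 9.1% = 21.95%

21.95%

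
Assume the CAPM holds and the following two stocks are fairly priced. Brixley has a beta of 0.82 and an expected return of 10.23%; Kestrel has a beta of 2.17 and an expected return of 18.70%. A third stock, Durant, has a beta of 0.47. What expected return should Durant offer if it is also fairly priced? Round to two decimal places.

MRP (SML slope) = (18.70% − 10.23%) / (2.17 − 0.82) = 8.47% / 1.35 = 6.2741%
R_f (intercept) = 10.23% − 0.82 × 6.2741% = 5.0852%
E(R_Durant) = R_f + β × MRP = 5.0852% + 0.47 × 6.2741% = 8.03%

8.03%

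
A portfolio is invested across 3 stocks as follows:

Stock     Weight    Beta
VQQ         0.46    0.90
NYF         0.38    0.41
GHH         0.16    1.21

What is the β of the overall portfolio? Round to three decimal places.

0.763

β_P = Σ w_i β_i = 0.46×0.90 + 0.38×0.41 + 0.16×1.21 = 0.7634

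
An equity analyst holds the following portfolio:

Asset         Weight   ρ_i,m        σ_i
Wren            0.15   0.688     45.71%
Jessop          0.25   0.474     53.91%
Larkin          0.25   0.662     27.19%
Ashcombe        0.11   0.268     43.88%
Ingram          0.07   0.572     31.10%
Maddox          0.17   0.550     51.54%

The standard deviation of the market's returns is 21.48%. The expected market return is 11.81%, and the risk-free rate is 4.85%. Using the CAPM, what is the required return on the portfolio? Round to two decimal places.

β_Wren = 0.688 × 45.71% / 21.48% = 1.4641
β_Jessop = 0.474 × 53.91% / 21.48% = 1.1896
β_Larkin = 0.662 × 27.19% / 21.48% = 0.8380
β_Ashcombe = 0.268 × 43.88% / 21.48% = 0.5475
β_Ingram = 0.572 × 31.10% / 21.48% = 0.8282
β_Maddox = 0.550 × 51.54% / 21.48% = 1.3197
β_P = Σ w_i β_i = 0.15×1.4641 + 0.25×1.1896 + 0.25×0.8380 + 0.11×0.5475 + 0.07×0.8282 + 0.17×1.3197 = 1.0691
MRP = 11.81% − 4.85% = 6.96%
E(R_P) = R_f + β_P × MRP = 4.85% + 1.0691 × 6.96% = 12.29%

12.29%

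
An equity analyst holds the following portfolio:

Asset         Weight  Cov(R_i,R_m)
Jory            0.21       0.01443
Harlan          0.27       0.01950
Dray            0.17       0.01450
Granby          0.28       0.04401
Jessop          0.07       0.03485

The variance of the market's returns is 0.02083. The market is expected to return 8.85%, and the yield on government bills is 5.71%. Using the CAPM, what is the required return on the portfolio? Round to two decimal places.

9.56%

β_Jory = 0.01443 / 0.02083 = 0.6928
β_Harlan = 0.01950 / 0.02083 = 0.9361
β_Dray = 0.01450 / 0.02083 = 0.6961
β_Granby = 0.04401 / 0.02083 = 2.1128
β_Jessop = 0.03485 / 0.02083 = 1.6731
β_P = Σ w_i β_i = 0.21×0.6928 + 0.27×0.9361 + 0.17×0.6961 + 0.28×2.1128 + 0.07×1.6731 = 1.2253
MRP = 8.85% − 5.71% = 3.14%
E(R_P) = R_f + β_P × MRP = 5.71% + 1.2253 × 3.14% = 9.56%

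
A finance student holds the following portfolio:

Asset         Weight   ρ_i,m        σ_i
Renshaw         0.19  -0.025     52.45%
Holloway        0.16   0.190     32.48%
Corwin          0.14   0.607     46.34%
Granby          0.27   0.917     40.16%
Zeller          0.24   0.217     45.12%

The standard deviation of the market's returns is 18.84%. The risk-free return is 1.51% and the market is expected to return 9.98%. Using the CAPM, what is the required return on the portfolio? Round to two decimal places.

9.14%

β_Renshaw = -0.025 × 52.45% / 18.84% = -0.0696
β_Holloway = 0.190 × 32.48% / 18.84% = 0.3276
β_Corwin = 0.607 × 46.34% / 18.84% = 1.4930
β_Granby = 0.917 × 40.16% / 18.84% = 1.9547
β_Zeller = 0.217 × 45.12% / 18.84% = 0.5197
β_P = Σ w_i β_i = 0.19×-0.0696 + 0.16×0.3276 + 0.14×1.4930 + 0.27×1.9547 + 0.24×0.5197 = 0.9007
MRP = 9.98% − 1.51% = 8.47%
E(R_P) = R_f + β_P × MRP = 1.51% + 0.9007 × 8.47% = 9.14%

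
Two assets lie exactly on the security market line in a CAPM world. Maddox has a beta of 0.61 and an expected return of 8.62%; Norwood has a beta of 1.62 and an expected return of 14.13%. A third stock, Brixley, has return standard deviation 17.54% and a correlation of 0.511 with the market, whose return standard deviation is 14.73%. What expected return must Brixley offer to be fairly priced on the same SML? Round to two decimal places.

MRP = (14.13% − 8.62%) / (1.62 − 0.61) = 5.4554%
R_f = 8.62% − 0.61 × 5.4554% = 5.2922%
β_Brixley = ρ·σ_i/σ_m = 0.511 × 17.54 / 14.73 = 0.6085
E(R_Brixley) = R_f + β × MRP = 5.2922% + 0.6085 × 5.4554% = 8.61%

8.61%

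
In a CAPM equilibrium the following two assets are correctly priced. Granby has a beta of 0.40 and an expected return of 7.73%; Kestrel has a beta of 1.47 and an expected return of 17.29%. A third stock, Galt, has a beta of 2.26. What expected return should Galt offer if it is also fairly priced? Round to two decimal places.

MRP (SML slope) = (17.29% − 7.73%) / (1.47 − 0.40) = 9.56% / 1.07 = 8.9346%
R_f (intercept) = 7.73% − 0.40 × 8.9346% = 4.1562%
E(R_Galt) = R_f + β × MRP = 4.1562% + 2.26 × 8.9346% = 24.35%

24.35%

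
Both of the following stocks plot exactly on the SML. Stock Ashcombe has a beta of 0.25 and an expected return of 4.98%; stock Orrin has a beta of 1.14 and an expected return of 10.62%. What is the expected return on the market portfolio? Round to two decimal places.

9.73%

Both satisfy E(R) = R_f + β·MRP, so the slope of the SML is
MRP = (10.62% − 4.98%) / (1.14 − 0.25) = 5.64% / 0.89 = 6.3371%
R_f = E(R_Ashcombe) − β_Ashcombe·MRP = 4.98% − 0.25 × 6.3371% = 3.3957%
E(R_m) = R_f + MRP = 3.3957% + 6.3371% = 9.73%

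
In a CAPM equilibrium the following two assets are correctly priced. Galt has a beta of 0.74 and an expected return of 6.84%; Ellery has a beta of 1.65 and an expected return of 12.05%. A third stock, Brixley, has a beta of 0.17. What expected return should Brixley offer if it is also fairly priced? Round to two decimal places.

MRP (SML slope) = (12.05% − 6.84%) / (1.65 − 0.74) = 5.21% / 0.91 = 5.7253%
R_f (intercept) = 6.84% − 0.74 × 5.7253% = 2.6033%
E(R_Brixley) = R_f + β × MRP = 2.6033% + 0.17 × 5.7253% = 3.58%

3.58%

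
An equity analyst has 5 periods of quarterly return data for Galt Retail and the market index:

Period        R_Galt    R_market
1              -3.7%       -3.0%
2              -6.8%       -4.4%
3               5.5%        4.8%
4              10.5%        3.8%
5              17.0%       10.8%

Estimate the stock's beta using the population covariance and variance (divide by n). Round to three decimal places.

Mean R_i = (-3.7 − 6.8 + 5.5 + 10.5 + 17.0) / 5 = 4.5000%
Mean R_m = (-3.0 − 4.4 + 4.8 + 3.8 + 10.8) / 5 = 2.4000%
Σ(R_i − R̄_i)(R_m − R̄_m) = 236.9200  ⇒  Cov = 236.9200 / 5 = 47.3840
Σ(R_m − R̄_m)² = 153.6800  ⇒  Var(R_m) = 153.6800 / 5 = 30.7360
β = Cov / Var(R_m) = 47.3840 / 30.7360 = 1.5416

1.542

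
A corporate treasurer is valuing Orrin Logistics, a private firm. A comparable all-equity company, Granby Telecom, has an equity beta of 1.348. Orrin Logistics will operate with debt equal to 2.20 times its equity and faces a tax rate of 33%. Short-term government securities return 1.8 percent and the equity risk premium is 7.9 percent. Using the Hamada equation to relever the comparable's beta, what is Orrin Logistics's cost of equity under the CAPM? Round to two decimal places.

β_L = β_U × [1 + (1 − t)(D/E)] = 1.348 × [1 + (1 − 0.33) × 2.20]
    = 1.348 × [1 + 0.67 × 2.20] = 1.348 × 2.4740 = 3.3350
E(R) = R_f + β_L × MRP = 1.8% + 3.3350 × 7.9% = 28.15%

28.15%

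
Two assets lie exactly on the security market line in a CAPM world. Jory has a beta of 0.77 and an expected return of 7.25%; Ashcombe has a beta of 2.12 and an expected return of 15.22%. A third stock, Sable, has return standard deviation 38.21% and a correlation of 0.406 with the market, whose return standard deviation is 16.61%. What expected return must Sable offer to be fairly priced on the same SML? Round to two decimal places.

MRP = (15.22% − 7.25%) / (2.12 − 0.77) = 5.9037%
R_f = 7.25% − 0.77 × 5.9037% = 2.7042%
β_Sable = ρ·σ_i/σ_m = 0.406 × 38.21 / 16.61 = 0.9340
E(R_Sable) = R_f + β × MRP = 2.7042% + 0.9340 × 5.9037% = 8.22%

8.22%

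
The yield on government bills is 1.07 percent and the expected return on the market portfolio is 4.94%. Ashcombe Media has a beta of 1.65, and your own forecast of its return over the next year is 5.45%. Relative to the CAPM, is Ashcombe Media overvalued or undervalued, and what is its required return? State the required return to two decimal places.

Overvalued; required return 7.46%

MRP = 4.94% − 1.07% = 3.87%
Required return = R_f + β·MRP = 1.07% + 1.65 × 3.87% = 7.46%
Forecast 5.45% < required 7.46% → the stock plots below the SML → overvalued.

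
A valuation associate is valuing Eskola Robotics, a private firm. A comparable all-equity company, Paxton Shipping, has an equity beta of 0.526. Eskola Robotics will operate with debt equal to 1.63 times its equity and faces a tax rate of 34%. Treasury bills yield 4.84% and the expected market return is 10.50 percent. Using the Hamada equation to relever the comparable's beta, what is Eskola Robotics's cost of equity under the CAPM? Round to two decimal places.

β_L = β_U × [1 + (1 − t)(D/E)] = 0.526 × [1 + (1 − 0.34) × 1.63]
    = 0.526 × [1 + 0.66 × 1.63] = 0.526 × 2.0758 = 1.0919
MRP = 10.50% − 4.84% = 5.66%
E(R) = R_f + β_L × MRP = 4.84% + 1.0919 × 5.66% = 11.02%

11.02%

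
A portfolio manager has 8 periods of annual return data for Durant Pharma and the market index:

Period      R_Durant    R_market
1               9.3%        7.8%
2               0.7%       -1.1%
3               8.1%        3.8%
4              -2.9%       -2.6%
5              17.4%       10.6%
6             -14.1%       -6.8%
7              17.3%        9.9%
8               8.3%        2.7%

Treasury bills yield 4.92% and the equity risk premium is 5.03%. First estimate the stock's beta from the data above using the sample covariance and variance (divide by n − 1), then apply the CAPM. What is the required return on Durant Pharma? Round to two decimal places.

Mean R_i = (9.3 + 0.7 + 8.1 − 2.9 + 17.4 − 14.1 + 17.3 + 8.3) / 8 = 5.5125%
Mean R_m = (7.8 − 1.1 + 3.8 − 2.6 + 10.6 − 6.8 + 9.9 + 2.7) / 8 = 3.0375%
Σ(R_i − R̄_i)(R_m − R̄_m) = 450.1363  ⇒  Cov = 450.1363 / 7 = 64.3052
Σ(R_m − R̄_m)² = 273.3388  ⇒  Var(R_m) = 273.3388 / 7 = 39.0484
β = Cov / Var(R_m) = 64.3052 / 39.0484 = 1.6468
E(R) = R_f + β × MRP = 4.92% + 1.6468 × 5.03% = 13.20%

13.20%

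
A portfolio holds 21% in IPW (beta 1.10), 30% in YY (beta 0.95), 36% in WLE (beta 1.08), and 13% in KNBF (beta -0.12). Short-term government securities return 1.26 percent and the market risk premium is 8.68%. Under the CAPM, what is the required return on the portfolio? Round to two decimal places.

β_P = Σ w_i β_i = 0.21×1.10 + 0.30×0.95 + 0.36×1.08 + 0.13×-0.12 = 0.8892
E(R_P) = R_f + β_P × MRP = 1.26% + 0.8892 × 8.68% = 8.98%

8.98%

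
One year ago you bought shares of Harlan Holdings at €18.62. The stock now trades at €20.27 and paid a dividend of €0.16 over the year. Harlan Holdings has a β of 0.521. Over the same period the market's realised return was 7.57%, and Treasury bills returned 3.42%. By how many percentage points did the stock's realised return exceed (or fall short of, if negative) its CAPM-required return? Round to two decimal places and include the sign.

Realised HPR = (P1 + D1 − P0) / P0 = (20.27 + 0.16 − 18.62) / 18.62 = 1.81 / 18.62 = 9.7207%
MRP = 7.57% − 3.42% = 4.15%
CAPM required = R_f + β·MRP = 3.42% + 0.521 × 4.15% = 5.58215%
α = realised − required = 9.7207% − 5.58215% = +4.14%

+4.14%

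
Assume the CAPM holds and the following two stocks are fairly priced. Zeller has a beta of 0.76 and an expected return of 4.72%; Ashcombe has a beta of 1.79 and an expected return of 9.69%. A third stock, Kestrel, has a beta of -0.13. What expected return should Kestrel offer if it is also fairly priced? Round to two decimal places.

MRP (SML slope) = (9.69% − 4.72%) / (1.79 − 0.76) = 4.97% / 1.03 = 4.8252%
R_f (intercept) = 4.72% − 0.76 × 4.8252% = 1.0528%
E(R_Kestrel) = R_f + β × MRP = 1.0528% + -0.13 × 4.8252% = 0.43%

0.43%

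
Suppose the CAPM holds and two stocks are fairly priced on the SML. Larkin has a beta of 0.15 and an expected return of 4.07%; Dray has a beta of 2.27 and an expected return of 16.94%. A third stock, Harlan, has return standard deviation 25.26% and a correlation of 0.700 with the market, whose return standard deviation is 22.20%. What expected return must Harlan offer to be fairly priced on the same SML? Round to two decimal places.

7.99%

MRP = (16.94% − 4.07%) / (2.27 − 0.15) = 6.0708%
R_f = 4.07% − 0.15 × 6.0708% = 3.1594%
β_Harlan = ρ·σ_i/σ_m = 0.700 × 25.26 / 22.20 = 0.7965
E(R_Harlan) = R_f + β × MRP = 3.1594% + 0.7965 × 6.0708% = 7.99%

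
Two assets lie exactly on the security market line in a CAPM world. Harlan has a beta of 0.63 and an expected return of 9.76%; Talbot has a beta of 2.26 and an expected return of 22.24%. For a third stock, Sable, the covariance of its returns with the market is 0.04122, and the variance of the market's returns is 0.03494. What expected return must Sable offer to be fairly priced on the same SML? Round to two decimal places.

MRP = (22.24% − 9.76%) / (2.26 − 0.63) = 7.6564%
R_f = 9.76% − 0.63 × 7.6564% = 4.9365%
β_Sable = Cov / Var(R_m) = 0.04122 / 0.03494 = 1.1797
E(R_Sable) = R_f + β × MRP = 4.9365% + 1.1797 × 7.6564% = 13.97%

13.97%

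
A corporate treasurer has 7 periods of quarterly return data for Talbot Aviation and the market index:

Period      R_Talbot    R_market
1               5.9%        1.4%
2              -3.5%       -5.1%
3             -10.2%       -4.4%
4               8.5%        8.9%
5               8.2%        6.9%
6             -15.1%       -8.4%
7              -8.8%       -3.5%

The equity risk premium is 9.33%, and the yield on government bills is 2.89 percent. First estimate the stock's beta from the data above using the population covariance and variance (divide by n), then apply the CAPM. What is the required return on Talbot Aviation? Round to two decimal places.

Mean R_i = (5.9 − 3.5 − 10.2 + 8.5 + 8.2 − 15.1 − 8.8) / 7 = -2.1429%
Mean R_m = (1.4 − 5.1 − 4.4 + 8.9 + 6.9 − 8.4 − 3.5) / 7 = -0.6000%
Σ(R_i − R̄_i)(R_m − R̄_m) = 351.8600  ⇒  Cov = 351.8600 / 7 = 50.2657
Σ(R_m − R̄_m)² = 254.4400  ⇒  Var(R_m) = 254.4400 / 7 = 36.3486
β = Cov / Var(R_m) = 50.2657 / 36.3486 = 1.3829
E(R) = R_f + β × MRP = 2.89% + 1.3829 × 9.33% = 15.79%

15.79%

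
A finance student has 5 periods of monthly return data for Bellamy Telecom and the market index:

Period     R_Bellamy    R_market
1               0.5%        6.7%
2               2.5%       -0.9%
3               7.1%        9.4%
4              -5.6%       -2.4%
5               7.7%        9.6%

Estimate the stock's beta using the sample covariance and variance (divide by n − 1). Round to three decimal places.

0.764

Mean R_i = (0.5 + 2.5 + 7.1 − 5.6 + 7.7) / 5 = 2.4400%
Mean R_m = (6.7 − 0.9 + 9.4 − 2.4 + 9.6) / 5 = 4.4800%
Σ(R_i − R̄_i)(R_m − R̄_m) = 100.5440  ⇒  Cov = 100.5440 / 4 = 25.1360
Σ(R_m − R̄_m)² = 131.6280  ⇒  Var(R_m) = 131.6280 / 4 = 32.9070
β = Cov / Var(R_m) = 25.1360 / 32.9070 = 0.7638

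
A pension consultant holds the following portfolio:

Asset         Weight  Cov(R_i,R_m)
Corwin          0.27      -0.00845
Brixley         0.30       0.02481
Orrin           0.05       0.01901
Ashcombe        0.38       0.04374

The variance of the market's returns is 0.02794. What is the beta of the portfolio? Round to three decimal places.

β_Corwin = -0.00845 / 0.02794 = -0.3024
β_Brixley = 0.02481 / 0.02794 = 0.8880
β_Orrin = 0.01901 / 0.02794 = 0.6804
β_Ashcombe = 0.04374 / 0.02794 = 1.5655
β_P = Σ w_i β_i = 0.27×-0.3024 + 0.30×0.8880 + 0.05×0.6804 + 0.38×1.5655 = 0.8137

0.814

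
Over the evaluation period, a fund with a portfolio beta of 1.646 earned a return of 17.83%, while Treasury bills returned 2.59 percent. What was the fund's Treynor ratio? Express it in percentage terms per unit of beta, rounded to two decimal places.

Treynor = (R_P − R_f) / β_P = (17.83% − 2.59%) / 1.6460 = 15.24% / 1.6460 = 9.26%

9.26%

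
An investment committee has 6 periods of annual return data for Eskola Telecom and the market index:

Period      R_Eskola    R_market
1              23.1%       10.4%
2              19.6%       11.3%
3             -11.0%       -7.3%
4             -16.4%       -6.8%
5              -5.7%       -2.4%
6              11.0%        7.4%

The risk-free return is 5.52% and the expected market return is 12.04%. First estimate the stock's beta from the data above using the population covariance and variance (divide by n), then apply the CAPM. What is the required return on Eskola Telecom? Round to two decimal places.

17.97%

Mean R_i = (23.1 + 19.6 − 11.0 − 16.4 − 5.7 + 11.0) / 6 = 3.4333%
Mean R_m = (10.4 + 11.3 − 7.3 − 6.8 − 2.4 + 7.4) / 6 = 2.1000%
Σ(R_i − R̄_i)(R_m − R̄_m) = 705.3600  ⇒  Cov = 705.3600 / 6 = 117.5600
Σ(R_m − R̄_m)² = 369.4400  ⇒  Var(R_m) = 369.4400 / 6 = 61.5733
β = Cov / Var(R_m) = 117.5600 / 61.5733 = 1.9093
MRP = 12.04% − 5.52% = 6.52%
E(R) = R_f + β × MRP = 5.52% + 1.9093 × 6.52% = 17.97%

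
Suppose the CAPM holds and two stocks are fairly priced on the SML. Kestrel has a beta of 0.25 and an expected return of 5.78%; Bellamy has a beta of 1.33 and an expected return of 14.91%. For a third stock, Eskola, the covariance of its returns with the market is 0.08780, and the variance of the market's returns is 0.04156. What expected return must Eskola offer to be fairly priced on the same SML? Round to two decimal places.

21.53%

MRP = (14.91% − 5.78%) / (1.33 − 0.25) = 8.4537%
R_f = 5.78% − 0.25 × 8.4537% = 3.6666%
β_Eskola = Cov / Var(R_m) = 0.08780 / 0.04156 = 2.1126
E(R_Eskola) = R_f + β × MRP = 3.6666% + 2.1126 × 8.4537% = 21.53%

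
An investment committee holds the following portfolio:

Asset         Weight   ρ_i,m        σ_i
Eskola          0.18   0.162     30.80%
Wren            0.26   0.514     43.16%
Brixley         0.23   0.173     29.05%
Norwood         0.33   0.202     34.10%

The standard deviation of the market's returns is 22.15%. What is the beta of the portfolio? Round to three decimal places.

0.456

β_Eskola = 0.162 × 30.80% / 22.15% = 0.2253
β_Wren = 0.514 × 43.16% / 22.15% = 1.0015
β_Brixley = 0.173 × 29.05% / 22.15% = 0.2269
β_Norwood = 0.202 × 34.10% / 22.15% = 0.3110
β_P = Σ w_i β_i = 0.18×0.2253 + 0.26×1.0015 + 0.23×0.2269 + 0.33×0.3110 = 0.4558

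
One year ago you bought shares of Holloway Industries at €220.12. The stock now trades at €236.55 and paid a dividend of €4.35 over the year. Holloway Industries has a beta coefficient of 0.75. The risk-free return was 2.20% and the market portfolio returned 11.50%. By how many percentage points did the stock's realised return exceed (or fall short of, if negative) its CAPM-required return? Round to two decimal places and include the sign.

+0.27%

Realised HPR = (P1 + D1 − P0) / P0 = (236.55 + 4.35 − 220.12) / 220.12 = 20.78 / 220.12 = 9.4403%
MRP = 11.50% − 2.20% = 9.30%
CAPM required = R_f + β·MRP = 2.20% + 0.75 × 9.30% = 9.1750%
α = realised − required = 9.4403% − 9.1750% = +0.27%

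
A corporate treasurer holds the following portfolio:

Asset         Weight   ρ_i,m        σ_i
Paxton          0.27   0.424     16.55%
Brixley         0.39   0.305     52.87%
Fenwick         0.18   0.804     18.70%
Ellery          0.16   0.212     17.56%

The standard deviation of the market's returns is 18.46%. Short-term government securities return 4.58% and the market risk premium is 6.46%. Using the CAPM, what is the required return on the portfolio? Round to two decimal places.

β_Paxton = 0.424 × 16.55% / 18.46% = 0.3801
β_Brixley = 0.305 × 52.87% / 18.46% = 0.8735
β_Fenwick = 0.804 × 18.70% / 18.46% = 0.8145
β_Ellery = 0.212 × 17.56% / 18.46% = 0.2017
β_P = Σ w_i β_i = 0.27×0.3801 + 0.39×0.8735 + 0.18×0.8145 + 0.16×0.2017 = 0.6222
E(R_P) = R_f + β_P × MRP = 4.58% + 0.6222 × 6.46% = 8.60%

8.60%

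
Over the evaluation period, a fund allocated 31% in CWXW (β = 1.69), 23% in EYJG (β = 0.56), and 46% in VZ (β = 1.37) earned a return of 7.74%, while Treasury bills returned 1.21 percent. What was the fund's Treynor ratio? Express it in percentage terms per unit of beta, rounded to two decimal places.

5.09%

β_P = 0.31×1.69 + 0.23×0.56 + 0.46×1.37 = 1.2829
Treynor = (R_P − R_f) / β_P = (7.74% − 1.21%) / 1.2829 = 6.53% / 1.2829 = 5.09%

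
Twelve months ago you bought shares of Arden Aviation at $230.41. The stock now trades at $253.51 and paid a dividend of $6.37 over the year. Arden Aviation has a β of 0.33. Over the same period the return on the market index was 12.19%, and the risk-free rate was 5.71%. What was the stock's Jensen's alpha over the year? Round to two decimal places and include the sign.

+4.94%

Realised HPR = (P1 + D1 − P0) / P0 = (253.51 + 6.37 − 230.41) / 230.41 = 29.47 / 230.41 = 12.7902%
MRP = 12.19% − 5.71% = 6.48%
CAPM required = R_f + β·MRP = 5.71% + 0.33 × 6.48% = 7.8484%
α = realised − required = 12.7902% − 7.8484% = +4.94%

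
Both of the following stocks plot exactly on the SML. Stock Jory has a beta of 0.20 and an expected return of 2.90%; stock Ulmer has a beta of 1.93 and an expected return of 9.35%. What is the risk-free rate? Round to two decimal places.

Both satisfy E(R) = R_f + β·MRP, so the slope of the SML is
MRP = (9.35% − 2.90%) / (1.93 − 0.20) = 6.45% / 1.73 = 3.7283%
R_f = E(R_Jory) − β_Jory·MRP = 2.90% − 0.20 × 3.7283% = 2.1543%

2.15%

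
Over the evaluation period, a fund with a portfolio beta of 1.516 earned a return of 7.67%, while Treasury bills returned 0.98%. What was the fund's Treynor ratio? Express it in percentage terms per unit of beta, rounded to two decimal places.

Treynor = (R_P − R_f) / β_P = (7.67% − 0.98%) / 1.5160 = 6.69% / 1.5160 = 4.41%

4.41%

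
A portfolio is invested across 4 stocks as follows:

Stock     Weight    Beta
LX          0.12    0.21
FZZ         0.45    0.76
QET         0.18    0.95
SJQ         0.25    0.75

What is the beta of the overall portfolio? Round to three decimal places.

β_P = Σ w_i β_i = 0.12×0.21 + 0.45×0.76 + 0.18×0.95 + 0.25×0.75 = 0.7257

0.726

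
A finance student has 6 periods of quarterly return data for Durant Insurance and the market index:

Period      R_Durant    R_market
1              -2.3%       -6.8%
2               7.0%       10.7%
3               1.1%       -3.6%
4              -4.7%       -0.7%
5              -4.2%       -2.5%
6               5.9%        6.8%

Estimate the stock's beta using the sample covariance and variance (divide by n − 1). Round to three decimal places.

0.619

Mean R_i = (-2.3 + 7.0 + 1.1 − 4.7 − 4.2 + 5.9) / 6 = 0.4667%
Mean R_m = (-6.8 + 10.7 − 3.6 − 0.7 − 2.5 + 6.8) / 6 = 0.6500%
Σ(R_i − R̄_i)(R_m − R̄_m) = 138.6700  ⇒  Cov = 138.6700 / 5 = 27.7340
Σ(R_m − R̄_m)² = 224.1350  ⇒  Var(R_m) = 224.1350 / 5 = 44.8270
β = Cov / Var(R_m) = 27.7340 / 44.8270 = 0.6187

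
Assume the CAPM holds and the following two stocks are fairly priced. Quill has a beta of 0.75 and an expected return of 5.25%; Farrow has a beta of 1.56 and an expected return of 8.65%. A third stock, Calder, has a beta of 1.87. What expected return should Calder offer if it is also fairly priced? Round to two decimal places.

9.95%

MRP (SML slope) = (8.65% − 5.25%) / (1.56 − 0.75) = 3.40% / 0.81 = 4.1975%
R_f (intercept) = 5.25% − 0.75 × 4.1975% = 2.1019%
E(R_Calder) = R_f + β × MRP = 2.1019% + 1.87 × 4.1975% = 9.95%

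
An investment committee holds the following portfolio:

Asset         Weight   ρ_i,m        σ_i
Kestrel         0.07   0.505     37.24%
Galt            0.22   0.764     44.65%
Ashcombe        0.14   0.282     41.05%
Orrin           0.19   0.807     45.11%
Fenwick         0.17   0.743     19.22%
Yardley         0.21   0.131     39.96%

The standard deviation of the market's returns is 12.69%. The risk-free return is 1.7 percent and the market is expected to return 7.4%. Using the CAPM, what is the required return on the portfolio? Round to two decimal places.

β_Kestrel = 0.505 × 37.24% / 12.69% = 1.4820
β_Galt = 0.764 × 44.65% / 12.69% = 2.6881
β_Ashcombe = 0.282 × 41.05% / 12.69% = 0.9122
β_Orrin = 0.807 × 45.11% / 12.69% = 2.8687
β_Fenwick = 0.743 × 19.22% / 12.69% = 1.1253
β_Yardley = 0.131 × 39.96% / 12.69% = 0.4125
β_P = Σ w_i β_i = 0.07×1.4820 + 0.22×2.6881 + 0.14×0.9122 + 0.19×2.8687 + 0.17×1.1253 + 0.21×0.4125 = 1.6458
MRP = 7.4% − 1.7% = 5.70%
E(R_P) = R_f + β_P × MRP = 1.7% + 1.6458 × 5.7% = 11.08%

11.08%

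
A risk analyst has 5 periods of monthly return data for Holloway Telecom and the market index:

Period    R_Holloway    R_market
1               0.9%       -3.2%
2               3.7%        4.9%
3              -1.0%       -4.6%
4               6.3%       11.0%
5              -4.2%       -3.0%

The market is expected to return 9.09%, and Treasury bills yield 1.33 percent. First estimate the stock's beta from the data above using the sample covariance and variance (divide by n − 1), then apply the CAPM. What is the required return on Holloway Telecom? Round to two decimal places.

Mean R_i = (0.9 + 3.7 − 1.0 + 6.3 − 4.2) / 5 = 1.1400%
Mean R_m = (-3.2 + 4.9 − 4.6 + 11.0 − 3.0) / 5 = 1.0200%
Σ(R_i − R̄_i)(R_m − R̄_m) = 95.9360  ⇒  Cov = 95.9360 / 4 = 23.9840
Σ(R_m − R̄_m)² = 180.2080  ⇒  Var(R_m) = 180.2080 / 4 = 45.0520
β = Cov / Var(R_m) = 23.9840 / 45.0520 = 0.5324
MRP = 9.09% − 1.33% = 7.76%
E(R) = R_f + β × MRP = 1.33% + 0.5324 × 7.76% = 5.46%

5.46%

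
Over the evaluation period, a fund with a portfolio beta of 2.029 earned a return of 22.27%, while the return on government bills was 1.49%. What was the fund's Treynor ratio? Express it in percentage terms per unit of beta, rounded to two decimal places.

10.24%

Treynor = (R_P − R_f) / β_P = (22.27% − 1.49%) / 2.0290 = 20.78% / 2.0290 = 10.24%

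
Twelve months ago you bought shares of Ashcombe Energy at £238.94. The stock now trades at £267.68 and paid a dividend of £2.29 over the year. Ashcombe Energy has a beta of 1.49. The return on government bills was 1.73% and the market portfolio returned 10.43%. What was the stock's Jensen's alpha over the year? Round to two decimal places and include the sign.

-1.71%

Realised HPR = (P1 + D1 − P0) / P0 = (267.68 + 2.29 − 238.94) / 238.94 = 31.03 / 238.94 = 12.9865%
MRP = 10.43% − 1.73% = 8.70%
CAPM required = R_f + β·MRP = 1.73% + 1.49 × 8.70% = 14.6930%
α = realised − required = 12.9865% − 14.6930% = -1.71%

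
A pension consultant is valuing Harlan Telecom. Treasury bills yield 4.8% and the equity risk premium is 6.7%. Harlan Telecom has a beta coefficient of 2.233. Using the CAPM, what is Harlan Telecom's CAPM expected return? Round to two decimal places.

E(R) = R_f + β × MRP = 4.8% + 2.233 × 6.7% = 19.76%

19.76%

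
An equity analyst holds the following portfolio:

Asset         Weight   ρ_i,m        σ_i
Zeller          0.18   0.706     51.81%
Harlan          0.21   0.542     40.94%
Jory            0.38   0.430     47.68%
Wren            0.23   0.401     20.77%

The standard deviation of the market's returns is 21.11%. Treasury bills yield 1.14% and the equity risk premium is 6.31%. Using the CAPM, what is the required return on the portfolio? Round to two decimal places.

β_Zeller = 0.706 × 51.81% / 21.11% = 1.7327
β_Harlan = 0.542 × 40.94% / 21.11% = 1.0511
β_Jory = 0.430 × 47.68% / 21.11% = 0.9712
β_Wren = 0.401 × 20.77% / 21.11% = 0.3945
β_P = Σ w_i β_i = 0.18×1.7327 + 0.21×1.0511 + 0.38×0.9712 + 0.23×0.3945 = 0.9924
E(R_P) = R_f + β_P × MRP = 1.14% + 0.9924 × 6.31% = 7.40%

7.40%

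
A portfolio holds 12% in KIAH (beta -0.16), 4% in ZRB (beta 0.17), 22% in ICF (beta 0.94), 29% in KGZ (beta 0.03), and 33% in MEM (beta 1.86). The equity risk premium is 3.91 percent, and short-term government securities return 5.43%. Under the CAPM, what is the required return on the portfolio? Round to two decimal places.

8.62%

β_P = Σ w_i β_i = 0.12×-0.16 + 0.04×0.17 + 0.22×0.94 + 0.29×0.03 + 0.33×1.86 = 0.8169
E(R_P) = R_f + β_P × MRP = 5.43% + 0.8169 × 3.91% = 8.62%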